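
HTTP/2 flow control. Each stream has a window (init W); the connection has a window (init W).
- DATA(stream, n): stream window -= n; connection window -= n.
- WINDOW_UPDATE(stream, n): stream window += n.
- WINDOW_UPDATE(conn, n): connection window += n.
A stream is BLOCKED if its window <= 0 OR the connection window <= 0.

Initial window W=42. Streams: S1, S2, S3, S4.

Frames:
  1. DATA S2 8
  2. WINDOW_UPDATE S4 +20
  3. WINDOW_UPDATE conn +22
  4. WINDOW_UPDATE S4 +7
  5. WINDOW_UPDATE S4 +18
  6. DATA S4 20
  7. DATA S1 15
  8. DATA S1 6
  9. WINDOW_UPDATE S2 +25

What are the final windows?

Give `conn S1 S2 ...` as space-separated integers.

Op 1: conn=34 S1=42 S2=34 S3=42 S4=42 blocked=[]
Op 2: conn=34 S1=42 S2=34 S3=42 S4=62 blocked=[]
Op 3: conn=56 S1=42 S2=34 S3=42 S4=62 blocked=[]
Op 4: conn=56 S1=42 S2=34 S3=42 S4=69 blocked=[]
Op 5: conn=56 S1=42 S2=34 S3=42 S4=87 blocked=[]
Op 6: conn=36 S1=42 S2=34 S3=42 S4=67 blocked=[]
Op 7: conn=21 S1=27 S2=34 S3=42 S4=67 blocked=[]
Op 8: conn=15 S1=21 S2=34 S3=42 S4=67 blocked=[]
Op 9: conn=15 S1=21 S2=59 S3=42 S4=67 blocked=[]

Answer: 15 21 59 42 67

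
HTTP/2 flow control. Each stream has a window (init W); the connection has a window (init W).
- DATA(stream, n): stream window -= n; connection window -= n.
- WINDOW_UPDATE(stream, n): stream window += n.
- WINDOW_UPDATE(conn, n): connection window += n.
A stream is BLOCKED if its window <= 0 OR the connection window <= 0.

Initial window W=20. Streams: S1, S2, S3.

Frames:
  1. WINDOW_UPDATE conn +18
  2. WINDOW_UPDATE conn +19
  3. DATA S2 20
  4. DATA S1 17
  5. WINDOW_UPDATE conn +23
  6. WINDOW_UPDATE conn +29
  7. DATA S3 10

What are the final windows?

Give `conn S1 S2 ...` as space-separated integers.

Op 1: conn=38 S1=20 S2=20 S3=20 blocked=[]
Op 2: conn=57 S1=20 S2=20 S3=20 blocked=[]
Op 3: conn=37 S1=20 S2=0 S3=20 blocked=[2]
Op 4: conn=20 S1=3 S2=0 S3=20 blocked=[2]
Op 5: conn=43 S1=3 S2=0 S3=20 blocked=[2]
Op 6: conn=72 S1=3 S2=0 S3=20 blocked=[2]
Op 7: conn=62 S1=3 S2=0 S3=10 blocked=[2]

Answer: 62 3 0 10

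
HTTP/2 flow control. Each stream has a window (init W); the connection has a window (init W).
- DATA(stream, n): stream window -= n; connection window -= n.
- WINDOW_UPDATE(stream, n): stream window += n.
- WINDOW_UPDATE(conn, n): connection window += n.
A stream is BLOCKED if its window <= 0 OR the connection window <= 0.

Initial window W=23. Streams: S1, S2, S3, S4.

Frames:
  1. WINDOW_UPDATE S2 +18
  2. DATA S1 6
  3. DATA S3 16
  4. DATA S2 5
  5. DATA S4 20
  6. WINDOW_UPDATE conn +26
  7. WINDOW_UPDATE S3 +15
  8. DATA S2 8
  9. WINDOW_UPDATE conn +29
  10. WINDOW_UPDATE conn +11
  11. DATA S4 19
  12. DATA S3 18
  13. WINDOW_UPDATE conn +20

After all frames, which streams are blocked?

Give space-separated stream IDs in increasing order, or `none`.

Answer: S4

Derivation:
Op 1: conn=23 S1=23 S2=41 S3=23 S4=23 blocked=[]
Op 2: conn=17 S1=17 S2=41 S3=23 S4=23 blocked=[]
Op 3: conn=1 S1=17 S2=41 S3=7 S4=23 blocked=[]
Op 4: conn=-4 S1=17 S2=36 S3=7 S4=23 blocked=[1, 2, 3, 4]
Op 5: conn=-24 S1=17 S2=36 S3=7 S4=3 blocked=[1, 2, 3, 4]
Op 6: conn=2 S1=17 S2=36 S3=7 S4=3 blocked=[]
Op 7: conn=2 S1=17 S2=36 S3=22 S4=3 blocked=[]
Op 8: conn=-6 S1=17 S2=28 S3=22 S4=3 blocked=[1, 2, 3, 4]
Op 9: conn=23 S1=17 S2=28 S3=22 S4=3 blocked=[]
Op 10: conn=34 S1=17 S2=28 S3=22 S4=3 blocked=[]
Op 11: conn=15 S1=17 S2=28 S3=22 S4=-16 blocked=[4]
Op 12: conn=-3 S1=17 S2=28 S3=4 S4=-16 blocked=[1, 2, 3, 4]
Op 13: conn=17 S1=17 S2=28 S3=4 S4=-16 blocked=[4]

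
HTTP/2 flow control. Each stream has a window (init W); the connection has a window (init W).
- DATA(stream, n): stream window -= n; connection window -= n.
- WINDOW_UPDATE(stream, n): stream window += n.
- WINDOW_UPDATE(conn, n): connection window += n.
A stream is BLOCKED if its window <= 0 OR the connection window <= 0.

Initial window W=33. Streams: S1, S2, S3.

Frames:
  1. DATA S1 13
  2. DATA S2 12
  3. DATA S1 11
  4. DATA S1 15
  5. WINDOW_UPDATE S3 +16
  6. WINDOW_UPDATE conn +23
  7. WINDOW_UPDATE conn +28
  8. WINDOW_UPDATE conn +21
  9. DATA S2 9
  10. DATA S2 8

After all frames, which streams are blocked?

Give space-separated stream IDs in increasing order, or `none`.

Answer: S1

Derivation:
Op 1: conn=20 S1=20 S2=33 S3=33 blocked=[]
Op 2: conn=8 S1=20 S2=21 S3=33 blocked=[]
Op 3: conn=-3 S1=9 S2=21 S3=33 blocked=[1, 2, 3]
Op 4: conn=-18 S1=-6 S2=21 S3=33 blocked=[1, 2, 3]
Op 5: conn=-18 S1=-6 S2=21 S3=49 blocked=[1, 2, 3]
Op 6: conn=5 S1=-6 S2=21 S3=49 blocked=[1]
Op 7: conn=33 S1=-6 S2=21 S3=49 blocked=[1]
Op 8: conn=54 S1=-6 S2=21 S3=49 blocked=[1]
Op 9: conn=45 S1=-6 S2=12 S3=49 blocked=[1]
Op 10: conn=37 S1=-6 S2=4 S3=49 blocked=[1]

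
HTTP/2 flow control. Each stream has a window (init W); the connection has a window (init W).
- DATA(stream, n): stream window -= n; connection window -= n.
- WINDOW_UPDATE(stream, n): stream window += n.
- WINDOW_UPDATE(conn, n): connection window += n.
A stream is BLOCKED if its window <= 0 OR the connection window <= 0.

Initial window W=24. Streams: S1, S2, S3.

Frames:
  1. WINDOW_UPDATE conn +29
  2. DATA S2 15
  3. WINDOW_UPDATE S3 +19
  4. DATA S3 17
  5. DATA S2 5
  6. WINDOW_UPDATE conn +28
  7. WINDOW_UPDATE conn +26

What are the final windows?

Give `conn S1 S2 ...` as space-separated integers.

Op 1: conn=53 S1=24 S2=24 S3=24 blocked=[]
Op 2: conn=38 S1=24 S2=9 S3=24 blocked=[]
Op 3: conn=38 S1=24 S2=9 S3=43 blocked=[]
Op 4: conn=21 S1=24 S2=9 S3=26 blocked=[]
Op 5: conn=16 S1=24 S2=4 S3=26 blocked=[]
Op 6: conn=44 S1=24 S2=4 S3=26 blocked=[]
Op 7: conn=70 S1=24 S2=4 S3=26 blocked=[]

Answer: 70 24 4 26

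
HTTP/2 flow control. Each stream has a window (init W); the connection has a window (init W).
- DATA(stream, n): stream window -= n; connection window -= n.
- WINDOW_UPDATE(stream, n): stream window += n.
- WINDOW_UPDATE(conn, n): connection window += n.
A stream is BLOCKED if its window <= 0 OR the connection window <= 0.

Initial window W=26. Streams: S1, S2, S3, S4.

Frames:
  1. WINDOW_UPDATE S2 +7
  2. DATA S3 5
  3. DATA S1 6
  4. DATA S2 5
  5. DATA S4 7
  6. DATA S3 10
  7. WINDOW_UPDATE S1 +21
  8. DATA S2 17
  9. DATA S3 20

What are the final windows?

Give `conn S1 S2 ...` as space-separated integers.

Op 1: conn=26 S1=26 S2=33 S3=26 S4=26 blocked=[]
Op 2: conn=21 S1=26 S2=33 S3=21 S4=26 blocked=[]
Op 3: conn=15 S1=20 S2=33 S3=21 S4=26 blocked=[]
Op 4: conn=10 S1=20 S2=28 S3=21 S4=26 blocked=[]
Op 5: conn=3 S1=20 S2=28 S3=21 S4=19 blocked=[]
Op 6: conn=-7 S1=20 S2=28 S3=11 S4=19 blocked=[1, 2, 3, 4]
Op 7: conn=-7 S1=41 S2=28 S3=11 S4=19 blocked=[1, 2, 3, 4]
Op 8: conn=-24 S1=41 S2=11 S3=11 S4=19 blocked=[1, 2, 3, 4]
Op 9: conn=-44 S1=41 S2=11 S3=-9 S4=19 blocked=[1, 2, 3, 4]

Answer: -44 41 11 -9 19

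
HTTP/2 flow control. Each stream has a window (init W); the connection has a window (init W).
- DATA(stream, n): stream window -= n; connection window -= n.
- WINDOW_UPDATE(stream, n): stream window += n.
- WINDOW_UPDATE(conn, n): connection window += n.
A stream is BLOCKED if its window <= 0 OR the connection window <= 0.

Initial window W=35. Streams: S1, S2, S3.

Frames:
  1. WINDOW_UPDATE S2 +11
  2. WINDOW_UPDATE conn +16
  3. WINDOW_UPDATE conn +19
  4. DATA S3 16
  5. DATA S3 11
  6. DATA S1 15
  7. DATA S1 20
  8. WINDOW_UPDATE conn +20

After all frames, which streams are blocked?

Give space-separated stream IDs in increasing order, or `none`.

Answer: S1

Derivation:
Op 1: conn=35 S1=35 S2=46 S3=35 blocked=[]
Op 2: conn=51 S1=35 S2=46 S3=35 blocked=[]
Op 3: conn=70 S1=35 S2=46 S3=35 blocked=[]
Op 4: conn=54 S1=35 S2=46 S3=19 blocked=[]
Op 5: conn=43 S1=35 S2=46 S3=8 blocked=[]
Op 6: conn=28 S1=20 S2=46 S3=8 blocked=[]
Op 7: conn=8 S1=0 S2=46 S3=8 blocked=[1]
Op 8: conn=28 S1=0 S2=46 S3=8 blocked=[1]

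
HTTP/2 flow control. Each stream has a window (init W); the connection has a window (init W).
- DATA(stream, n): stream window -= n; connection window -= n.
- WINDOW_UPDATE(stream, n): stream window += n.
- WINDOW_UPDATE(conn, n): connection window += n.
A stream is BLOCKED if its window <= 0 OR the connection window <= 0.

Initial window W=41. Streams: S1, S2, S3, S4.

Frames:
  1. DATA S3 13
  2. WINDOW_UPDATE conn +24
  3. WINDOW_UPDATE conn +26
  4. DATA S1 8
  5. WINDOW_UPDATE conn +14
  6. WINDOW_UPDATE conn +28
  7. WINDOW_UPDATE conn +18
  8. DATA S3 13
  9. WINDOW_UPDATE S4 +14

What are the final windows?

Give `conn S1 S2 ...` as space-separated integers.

Answer: 117 33 41 15 55

Derivation:
Op 1: conn=28 S1=41 S2=41 S3=28 S4=41 blocked=[]
Op 2: conn=52 S1=41 S2=41 S3=28 S4=41 blocked=[]
Op 3: conn=78 S1=41 S2=41 S3=28 S4=41 blocked=[]
Op 4: conn=70 S1=33 S2=41 S3=28 S4=41 blocked=[]
Op 5: conn=84 S1=33 S2=41 S3=28 S4=41 blocked=[]
Op 6: conn=112 S1=33 S2=41 S3=28 S4=41 blocked=[]
Op 7: conn=130 S1=33 S2=41 S3=28 S4=41 blocked=[]
Op 8: conn=117 S1=33 S2=41 S3=15 S4=41 blocked=[]
Op 9: conn=117 S1=33 S2=41 S3=15 S4=55 blocked=[]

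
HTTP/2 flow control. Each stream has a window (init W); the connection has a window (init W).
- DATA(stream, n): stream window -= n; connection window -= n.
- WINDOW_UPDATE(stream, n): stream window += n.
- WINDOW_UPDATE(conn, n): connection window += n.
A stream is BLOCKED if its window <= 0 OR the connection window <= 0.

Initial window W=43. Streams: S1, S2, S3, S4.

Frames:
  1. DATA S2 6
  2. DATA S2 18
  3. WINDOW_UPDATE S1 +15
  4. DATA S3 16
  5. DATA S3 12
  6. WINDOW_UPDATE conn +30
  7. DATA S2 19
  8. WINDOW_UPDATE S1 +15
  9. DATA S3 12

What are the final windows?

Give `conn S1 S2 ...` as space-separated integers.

Op 1: conn=37 S1=43 S2=37 S3=43 S4=43 blocked=[]
Op 2: conn=19 S1=43 S2=19 S3=43 S4=43 blocked=[]
Op 3: conn=19 S1=58 S2=19 S3=43 S4=43 blocked=[]
Op 4: conn=3 S1=58 S2=19 S3=27 S4=43 blocked=[]
Op 5: conn=-9 S1=58 S2=19 S3=15 S4=43 blocked=[1, 2, 3, 4]
Op 6: conn=21 S1=58 S2=19 S3=15 S4=43 blocked=[]
Op 7: conn=2 S1=58 S2=0 S3=15 S4=43 blocked=[2]
Op 8: conn=2 S1=73 S2=0 S3=15 S4=43 blocked=[2]
Op 9: conn=-10 S1=73 S2=0 S3=3 S4=43 blocked=[1, 2, 3, 4]

Answer: -10 73 0 3 43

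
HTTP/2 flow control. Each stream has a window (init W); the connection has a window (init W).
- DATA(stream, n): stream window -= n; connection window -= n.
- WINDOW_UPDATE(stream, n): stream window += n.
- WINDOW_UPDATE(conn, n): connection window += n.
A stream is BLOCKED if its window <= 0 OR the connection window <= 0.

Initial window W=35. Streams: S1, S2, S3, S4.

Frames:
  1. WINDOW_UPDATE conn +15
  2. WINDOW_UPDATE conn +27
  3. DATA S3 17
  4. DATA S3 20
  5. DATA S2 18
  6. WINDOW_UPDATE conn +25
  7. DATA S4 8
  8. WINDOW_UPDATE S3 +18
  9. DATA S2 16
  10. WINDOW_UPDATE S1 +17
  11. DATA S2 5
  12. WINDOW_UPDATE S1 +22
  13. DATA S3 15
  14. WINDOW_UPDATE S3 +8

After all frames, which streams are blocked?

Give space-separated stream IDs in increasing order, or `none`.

Answer: S2

Derivation:
Op 1: conn=50 S1=35 S2=35 S3=35 S4=35 blocked=[]
Op 2: conn=77 S1=35 S2=35 S3=35 S4=35 blocked=[]
Op 3: conn=60 S1=35 S2=35 S3=18 S4=35 blocked=[]
Op 4: conn=40 S1=35 S2=35 S3=-2 S4=35 blocked=[3]
Op 5: conn=22 S1=35 S2=17 S3=-2 S4=35 blocked=[3]
Op 6: conn=47 S1=35 S2=17 S3=-2 S4=35 blocked=[3]
Op 7: conn=39 S1=35 S2=17 S3=-2 S4=27 blocked=[3]
Op 8: conn=39 S1=35 S2=17 S3=16 S4=27 blocked=[]
Op 9: conn=23 S1=35 S2=1 S3=16 S4=27 blocked=[]
Op 10: conn=23 S1=52 S2=1 S3=16 S4=27 blocked=[]
Op 11: conn=18 S1=52 S2=-4 S3=16 S4=27 blocked=[2]
Op 12: conn=18 S1=74 S2=-4 S3=16 S4=27 blocked=[2]
Op 13: conn=3 S1=74 S2=-4 S3=1 S4=27 blocked=[2]
Op 14: conn=3 S1=74 S2=-4 S3=9 S4=27 blocked=[2]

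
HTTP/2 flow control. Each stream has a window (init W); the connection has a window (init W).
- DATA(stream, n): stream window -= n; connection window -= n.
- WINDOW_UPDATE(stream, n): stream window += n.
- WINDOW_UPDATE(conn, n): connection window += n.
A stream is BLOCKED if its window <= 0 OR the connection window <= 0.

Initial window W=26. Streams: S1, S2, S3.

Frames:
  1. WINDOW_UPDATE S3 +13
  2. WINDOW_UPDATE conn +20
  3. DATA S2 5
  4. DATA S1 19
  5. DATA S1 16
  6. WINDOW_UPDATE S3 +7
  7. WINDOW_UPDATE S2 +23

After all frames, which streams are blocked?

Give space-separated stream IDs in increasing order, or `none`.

Op 1: conn=26 S1=26 S2=26 S3=39 blocked=[]
Op 2: conn=46 S1=26 S2=26 S3=39 blocked=[]
Op 3: conn=41 S1=26 S2=21 S3=39 blocked=[]
Op 4: conn=22 S1=7 S2=21 S3=39 blocked=[]
Op 5: conn=6 S1=-9 S2=21 S3=39 blocked=[1]
Op 6: conn=6 S1=-9 S2=21 S3=46 blocked=[1]
Op 7: conn=6 S1=-9 S2=44 S3=46 blocked=[1]

Answer: S1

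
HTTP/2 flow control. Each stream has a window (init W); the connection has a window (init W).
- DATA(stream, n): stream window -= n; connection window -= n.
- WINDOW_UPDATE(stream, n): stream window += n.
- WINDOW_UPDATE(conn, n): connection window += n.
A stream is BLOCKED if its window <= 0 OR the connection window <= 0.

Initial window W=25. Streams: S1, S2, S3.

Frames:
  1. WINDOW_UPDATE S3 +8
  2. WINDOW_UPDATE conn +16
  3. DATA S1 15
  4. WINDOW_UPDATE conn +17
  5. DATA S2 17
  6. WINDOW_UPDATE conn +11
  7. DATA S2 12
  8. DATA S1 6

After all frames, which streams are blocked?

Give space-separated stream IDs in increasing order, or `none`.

Op 1: conn=25 S1=25 S2=25 S3=33 blocked=[]
Op 2: conn=41 S1=25 S2=25 S3=33 blocked=[]
Op 3: conn=26 S1=10 S2=25 S3=33 blocked=[]
Op 4: conn=43 S1=10 S2=25 S3=33 blocked=[]
Op 5: conn=26 S1=10 S2=8 S3=33 blocked=[]
Op 6: conn=37 S1=10 S2=8 S3=33 blocked=[]
Op 7: conn=25 S1=10 S2=-4 S3=33 blocked=[2]
Op 8: conn=19 S1=4 S2=-4 S3=33 blocked=[2]

Answer: S2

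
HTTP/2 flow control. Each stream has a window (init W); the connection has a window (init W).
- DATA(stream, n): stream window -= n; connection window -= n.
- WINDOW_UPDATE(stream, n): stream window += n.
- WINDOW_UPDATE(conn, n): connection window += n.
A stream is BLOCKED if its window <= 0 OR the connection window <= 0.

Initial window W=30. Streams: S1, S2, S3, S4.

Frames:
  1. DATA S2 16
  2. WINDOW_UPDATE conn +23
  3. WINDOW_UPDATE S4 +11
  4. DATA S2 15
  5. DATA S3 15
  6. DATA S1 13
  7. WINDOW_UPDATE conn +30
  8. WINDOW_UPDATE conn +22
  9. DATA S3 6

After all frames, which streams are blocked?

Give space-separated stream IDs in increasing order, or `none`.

Op 1: conn=14 S1=30 S2=14 S3=30 S4=30 blocked=[]
Op 2: conn=37 S1=30 S2=14 S3=30 S4=30 blocked=[]
Op 3: conn=37 S1=30 S2=14 S3=30 S4=41 blocked=[]
Op 4: conn=22 S1=30 S2=-1 S3=30 S4=41 blocked=[2]
Op 5: conn=7 S1=30 S2=-1 S3=15 S4=41 blocked=[2]
Op 6: conn=-6 S1=17 S2=-1 S3=15 S4=41 blocked=[1, 2, 3, 4]
Op 7: conn=24 S1=17 S2=-1 S3=15 S4=41 blocked=[2]
Op 8: conn=46 S1=17 S2=-1 S3=15 S4=41 blocked=[2]
Op 9: conn=40 S1=17 S2=-1 S3=9 S4=41 blocked=[2]

Answer: S2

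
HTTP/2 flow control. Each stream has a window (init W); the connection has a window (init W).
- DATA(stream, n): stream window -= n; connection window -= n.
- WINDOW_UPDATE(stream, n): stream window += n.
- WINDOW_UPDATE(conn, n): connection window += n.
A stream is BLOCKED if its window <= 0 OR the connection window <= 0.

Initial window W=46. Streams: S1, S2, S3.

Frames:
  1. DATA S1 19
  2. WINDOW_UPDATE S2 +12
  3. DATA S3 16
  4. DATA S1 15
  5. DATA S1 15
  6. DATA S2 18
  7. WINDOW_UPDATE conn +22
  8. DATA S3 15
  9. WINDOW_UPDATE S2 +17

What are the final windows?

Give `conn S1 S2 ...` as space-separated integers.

Answer: -30 -3 57 15

Derivation:
Op 1: conn=27 S1=27 S2=46 S3=46 blocked=[]
Op 2: conn=27 S1=27 S2=58 S3=46 blocked=[]
Op 3: conn=11 S1=27 S2=58 S3=30 blocked=[]
Op 4: conn=-4 S1=12 S2=58 S3=30 blocked=[1, 2, 3]
Op 5: conn=-19 S1=-3 S2=58 S3=30 blocked=[1, 2, 3]
Op 6: conn=-37 S1=-3 S2=40 S3=30 blocked=[1, 2, 3]
Op 7: conn=-15 S1=-3 S2=40 S3=30 blocked=[1, 2, 3]
Op 8: conn=-30 S1=-3 S2=40 S3=15 blocked=[1, 2, 3]
Op 9: conn=-30 S1=-3 S2=57 S3=15 blocked=[1, 2, 3]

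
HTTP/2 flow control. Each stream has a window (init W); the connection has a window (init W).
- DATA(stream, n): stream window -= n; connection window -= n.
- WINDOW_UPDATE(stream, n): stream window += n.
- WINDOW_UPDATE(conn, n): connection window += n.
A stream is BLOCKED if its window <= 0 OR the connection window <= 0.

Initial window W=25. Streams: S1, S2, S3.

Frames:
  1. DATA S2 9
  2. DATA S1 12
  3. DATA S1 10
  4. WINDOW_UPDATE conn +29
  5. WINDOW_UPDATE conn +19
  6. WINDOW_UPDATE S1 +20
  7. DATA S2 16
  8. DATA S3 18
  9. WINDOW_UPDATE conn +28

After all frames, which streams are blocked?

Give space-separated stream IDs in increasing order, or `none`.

Answer: S2

Derivation:
Op 1: conn=16 S1=25 S2=16 S3=25 blocked=[]
Op 2: conn=4 S1=13 S2=16 S3=25 blocked=[]
Op 3: conn=-6 S1=3 S2=16 S3=25 blocked=[1, 2, 3]
Op 4: conn=23 S1=3 S2=16 S3=25 blocked=[]
Op 5: conn=42 S1=3 S2=16 S3=25 blocked=[]
Op 6: conn=42 S1=23 S2=16 S3=25 blocked=[]
Op 7: conn=26 S1=23 S2=0 S3=25 blocked=[2]
Op 8: conn=8 S1=23 S2=0 S3=7 blocked=[2]
Op 9: conn=36 S1=23 S2=0 S3=7 blocked=[2]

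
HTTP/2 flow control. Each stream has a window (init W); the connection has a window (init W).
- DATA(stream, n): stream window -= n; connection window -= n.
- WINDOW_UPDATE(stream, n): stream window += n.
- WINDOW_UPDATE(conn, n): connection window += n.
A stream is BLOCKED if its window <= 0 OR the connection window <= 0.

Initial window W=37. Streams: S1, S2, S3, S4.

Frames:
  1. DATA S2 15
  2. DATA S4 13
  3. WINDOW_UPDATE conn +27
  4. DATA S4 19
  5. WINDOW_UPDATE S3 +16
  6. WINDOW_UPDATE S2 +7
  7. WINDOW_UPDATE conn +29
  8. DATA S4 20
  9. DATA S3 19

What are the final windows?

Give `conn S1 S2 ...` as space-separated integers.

Answer: 7 37 29 34 -15

Derivation:
Op 1: conn=22 S1=37 S2=22 S3=37 S4=37 blocked=[]
Op 2: conn=9 S1=37 S2=22 S3=37 S4=24 blocked=[]
Op 3: conn=36 S1=37 S2=22 S3=37 S4=24 blocked=[]
Op 4: conn=17 S1=37 S2=22 S3=37 S4=5 blocked=[]
Op 5: conn=17 S1=37 S2=22 S3=53 S4=5 blocked=[]
Op 6: conn=17 S1=37 S2=29 S3=53 S4=5 blocked=[]
Op 7: conn=46 S1=37 S2=29 S3=53 S4=5 blocked=[]
Op 8: conn=26 S1=37 S2=29 S3=53 S4=-15 blocked=[4]
Op 9: conn=7 S1=37 S2=29 S3=34 S4=-15 blocked=[4]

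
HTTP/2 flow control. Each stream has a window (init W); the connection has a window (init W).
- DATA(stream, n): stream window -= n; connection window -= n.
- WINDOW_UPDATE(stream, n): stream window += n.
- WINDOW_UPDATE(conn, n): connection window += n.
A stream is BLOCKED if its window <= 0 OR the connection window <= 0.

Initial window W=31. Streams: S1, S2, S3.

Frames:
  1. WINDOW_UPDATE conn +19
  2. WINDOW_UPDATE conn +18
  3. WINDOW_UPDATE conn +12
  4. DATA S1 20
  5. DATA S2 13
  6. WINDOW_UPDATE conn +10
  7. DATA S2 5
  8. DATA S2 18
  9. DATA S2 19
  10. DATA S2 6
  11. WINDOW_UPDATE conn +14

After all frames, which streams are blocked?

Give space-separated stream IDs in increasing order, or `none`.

Answer: S2

Derivation:
Op 1: conn=50 S1=31 S2=31 S3=31 blocked=[]
Op 2: conn=68 S1=31 S2=31 S3=31 blocked=[]
Op 3: conn=80 S1=31 S2=31 S3=31 blocked=[]
Op 4: conn=60 S1=11 S2=31 S3=31 blocked=[]
Op 5: conn=47 S1=11 S2=18 S3=31 blocked=[]
Op 6: conn=57 S1=11 S2=18 S3=31 blocked=[]
Op 7: conn=52 S1=11 S2=13 S3=31 blocked=[]
Op 8: conn=34 S1=11 S2=-5 S3=31 blocked=[2]
Op 9: conn=15 S1=11 S2=-24 S3=31 blocked=[2]
Op 10: conn=9 S1=11 S2=-30 S3=31 blocked=[2]
Op 11: conn=23 S1=11 S2=-30 S3=31 blocked=[2]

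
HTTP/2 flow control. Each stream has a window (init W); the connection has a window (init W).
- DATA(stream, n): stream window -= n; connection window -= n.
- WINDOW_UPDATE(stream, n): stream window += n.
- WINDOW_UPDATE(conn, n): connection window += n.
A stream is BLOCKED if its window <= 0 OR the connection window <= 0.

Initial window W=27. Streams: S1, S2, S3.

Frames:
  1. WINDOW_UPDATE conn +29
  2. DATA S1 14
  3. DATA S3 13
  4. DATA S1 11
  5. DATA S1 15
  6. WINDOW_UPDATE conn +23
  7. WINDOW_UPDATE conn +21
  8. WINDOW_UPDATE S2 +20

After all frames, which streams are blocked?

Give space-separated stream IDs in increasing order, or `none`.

Answer: S1

Derivation:
Op 1: conn=56 S1=27 S2=27 S3=27 blocked=[]
Op 2: conn=42 S1=13 S2=27 S3=27 blocked=[]
Op 3: conn=29 S1=13 S2=27 S3=14 blocked=[]
Op 4: conn=18 S1=2 S2=27 S3=14 blocked=[]
Op 5: conn=3 S1=-13 S2=27 S3=14 blocked=[1]
Op 6: conn=26 S1=-13 S2=27 S3=14 blocked=[1]
Op 7: conn=47 S1=-13 S2=27 S3=14 blocked=[1]
Op 8: conn=47 S1=-13 S2=47 S3=14 blocked=[1]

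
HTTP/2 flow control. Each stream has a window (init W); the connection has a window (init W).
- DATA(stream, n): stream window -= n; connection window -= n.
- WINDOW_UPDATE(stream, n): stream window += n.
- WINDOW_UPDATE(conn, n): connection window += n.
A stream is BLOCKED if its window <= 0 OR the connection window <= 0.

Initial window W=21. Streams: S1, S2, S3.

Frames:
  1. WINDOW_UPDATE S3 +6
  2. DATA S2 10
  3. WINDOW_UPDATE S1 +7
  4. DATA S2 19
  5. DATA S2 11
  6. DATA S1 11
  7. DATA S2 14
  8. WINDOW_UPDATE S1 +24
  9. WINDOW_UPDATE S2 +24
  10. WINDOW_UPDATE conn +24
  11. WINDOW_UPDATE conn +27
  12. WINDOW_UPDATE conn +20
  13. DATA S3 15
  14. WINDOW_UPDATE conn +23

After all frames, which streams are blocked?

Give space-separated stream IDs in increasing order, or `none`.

Answer: S2

Derivation:
Op 1: conn=21 S1=21 S2=21 S3=27 blocked=[]
Op 2: conn=11 S1=21 S2=11 S3=27 blocked=[]
Op 3: conn=11 S1=28 S2=11 S3=27 blocked=[]
Op 4: conn=-8 S1=28 S2=-8 S3=27 blocked=[1, 2, 3]
Op 5: conn=-19 S1=28 S2=-19 S3=27 blocked=[1, 2, 3]
Op 6: conn=-30 S1=17 S2=-19 S3=27 blocked=[1, 2, 3]
Op 7: conn=-44 S1=17 S2=-33 S3=27 blocked=[1, 2, 3]
Op 8: conn=-44 S1=41 S2=-33 S3=27 blocked=[1, 2, 3]
Op 9: conn=-44 S1=41 S2=-9 S3=27 blocked=[1, 2, 3]
Op 10: conn=-20 S1=41 S2=-9 S3=27 blocked=[1, 2, 3]
Op 11: conn=7 S1=41 S2=-9 S3=27 blocked=[2]
Op 12: conn=27 S1=41 S2=-9 S3=27 blocked=[2]
Op 13: conn=12 S1=41 S2=-9 S3=12 blocked=[2]
Op 14: conn=35 S1=41 S2=-9 S3=12 blocked=[2]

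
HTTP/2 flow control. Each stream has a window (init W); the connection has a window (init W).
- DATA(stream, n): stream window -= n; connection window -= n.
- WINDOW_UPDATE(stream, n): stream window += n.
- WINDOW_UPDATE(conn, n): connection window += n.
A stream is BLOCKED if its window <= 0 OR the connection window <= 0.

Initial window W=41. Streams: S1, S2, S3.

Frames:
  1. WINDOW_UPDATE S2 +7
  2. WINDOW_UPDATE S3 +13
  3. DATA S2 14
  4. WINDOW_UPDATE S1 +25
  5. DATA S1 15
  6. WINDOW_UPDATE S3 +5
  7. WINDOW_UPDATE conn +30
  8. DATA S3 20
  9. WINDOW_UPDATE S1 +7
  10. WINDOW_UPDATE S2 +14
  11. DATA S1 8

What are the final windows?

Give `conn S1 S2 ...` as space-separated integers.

Answer: 14 50 48 39

Derivation:
Op 1: conn=41 S1=41 S2=48 S3=41 blocked=[]
Op 2: conn=41 S1=41 S2=48 S3=54 blocked=[]
Op 3: conn=27 S1=41 S2=34 S3=54 blocked=[]
Op 4: conn=27 S1=66 S2=34 S3=54 blocked=[]
Op 5: conn=12 S1=51 S2=34 S3=54 blocked=[]
Op 6: conn=12 S1=51 S2=34 S3=59 blocked=[]
Op 7: conn=42 S1=51 S2=34 S3=59 blocked=[]
Op 8: conn=22 S1=51 S2=34 S3=39 blocked=[]
Op 9: conn=22 S1=58 S2=34 S3=39 blocked=[]
Op 10: conn=22 S1=58 S2=48 S3=39 blocked=[]
Op 11: conn=14 S1=50 S2=48 S3=39 blocked=[]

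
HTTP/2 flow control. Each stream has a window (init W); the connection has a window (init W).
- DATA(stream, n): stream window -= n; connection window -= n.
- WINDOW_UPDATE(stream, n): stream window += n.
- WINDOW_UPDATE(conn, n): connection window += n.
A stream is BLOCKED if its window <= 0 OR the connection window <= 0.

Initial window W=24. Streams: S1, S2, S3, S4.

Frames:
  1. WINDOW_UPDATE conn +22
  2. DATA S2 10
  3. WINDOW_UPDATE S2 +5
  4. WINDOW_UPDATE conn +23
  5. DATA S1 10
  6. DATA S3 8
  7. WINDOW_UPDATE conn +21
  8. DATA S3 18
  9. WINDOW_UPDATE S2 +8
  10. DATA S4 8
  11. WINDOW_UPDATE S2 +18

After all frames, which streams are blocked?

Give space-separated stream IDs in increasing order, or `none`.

Answer: S3

Derivation:
Op 1: conn=46 S1=24 S2=24 S3=24 S4=24 blocked=[]
Op 2: conn=36 S1=24 S2=14 S3=24 S4=24 blocked=[]
Op 3: conn=36 S1=24 S2=19 S3=24 S4=24 blocked=[]
Op 4: conn=59 S1=24 S2=19 S3=24 S4=24 blocked=[]
Op 5: conn=49 S1=14 S2=19 S3=24 S4=24 blocked=[]
Op 6: conn=41 S1=14 S2=19 S3=16 S4=24 blocked=[]
Op 7: conn=62 S1=14 S2=19 S3=16 S4=24 blocked=[]
Op 8: conn=44 S1=14 S2=19 S3=-2 S4=24 blocked=[3]
Op 9: conn=44 S1=14 S2=27 S3=-2 S4=24 blocked=[3]
Op 10: conn=36 S1=14 S2=27 S3=-2 S4=16 blocked=[3]
Op 11: conn=36 S1=14 S2=45 S3=-2 S4=16 blocked=[3]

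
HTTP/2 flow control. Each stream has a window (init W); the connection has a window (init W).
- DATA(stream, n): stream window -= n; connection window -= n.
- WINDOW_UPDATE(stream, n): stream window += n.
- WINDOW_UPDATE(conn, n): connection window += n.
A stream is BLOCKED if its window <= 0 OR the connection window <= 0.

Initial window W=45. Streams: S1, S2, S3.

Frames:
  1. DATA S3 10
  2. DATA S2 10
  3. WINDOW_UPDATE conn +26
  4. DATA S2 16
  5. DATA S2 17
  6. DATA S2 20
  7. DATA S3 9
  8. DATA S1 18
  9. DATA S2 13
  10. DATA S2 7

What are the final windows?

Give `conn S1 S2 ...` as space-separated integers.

Answer: -49 27 -38 26

Derivation:
Op 1: conn=35 S1=45 S2=45 S3=35 blocked=[]
Op 2: conn=25 S1=45 S2=35 S3=35 blocked=[]
Op 3: conn=51 S1=45 S2=35 S3=35 blocked=[]
Op 4: conn=35 S1=45 S2=19 S3=35 blocked=[]
Op 5: conn=18 S1=45 S2=2 S3=35 blocked=[]
Op 6: conn=-2 S1=45 S2=-18 S3=35 blocked=[1, 2, 3]
Op 7: conn=-11 S1=45 S2=-18 S3=26 blocked=[1, 2, 3]
Op 8: conn=-29 S1=27 S2=-18 S3=26 blocked=[1, 2, 3]
Op 9: conn=-42 S1=27 S2=-31 S3=26 blocked=[1, 2, 3]
Op 10: conn=-49 S1=27 S2=-38 S3=26 blocked=[1, 2, 3]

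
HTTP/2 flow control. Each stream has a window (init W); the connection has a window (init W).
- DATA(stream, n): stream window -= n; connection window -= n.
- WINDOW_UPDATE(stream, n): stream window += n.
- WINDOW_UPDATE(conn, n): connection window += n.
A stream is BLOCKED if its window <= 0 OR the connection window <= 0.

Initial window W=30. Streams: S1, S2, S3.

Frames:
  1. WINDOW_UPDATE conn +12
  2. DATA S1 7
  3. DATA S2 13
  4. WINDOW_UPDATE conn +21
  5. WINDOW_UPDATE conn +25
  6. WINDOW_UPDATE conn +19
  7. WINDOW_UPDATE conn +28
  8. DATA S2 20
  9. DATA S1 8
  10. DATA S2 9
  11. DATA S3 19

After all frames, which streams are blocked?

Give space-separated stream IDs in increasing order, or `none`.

Answer: S2

Derivation:
Op 1: conn=42 S1=30 S2=30 S3=30 blocked=[]
Op 2: conn=35 S1=23 S2=30 S3=30 blocked=[]
Op 3: conn=22 S1=23 S2=17 S3=30 blocked=[]
Op 4: conn=43 S1=23 S2=17 S3=30 blocked=[]
Op 5: conn=68 S1=23 S2=17 S3=30 blocked=[]
Op 6: conn=87 S1=23 S2=17 S3=30 blocked=[]
Op 7: conn=115 S1=23 S2=17 S3=30 blocked=[]
Op 8: conn=95 S1=23 S2=-3 S3=30 blocked=[2]
Op 9: conn=87 S1=15 S2=-3 S3=30 blocked=[2]
Op 10: conn=78 S1=15 S2=-12 S3=30 blocked=[2]
Op 11: conn=59 S1=15 S2=-12 S3=11 blocked=[2]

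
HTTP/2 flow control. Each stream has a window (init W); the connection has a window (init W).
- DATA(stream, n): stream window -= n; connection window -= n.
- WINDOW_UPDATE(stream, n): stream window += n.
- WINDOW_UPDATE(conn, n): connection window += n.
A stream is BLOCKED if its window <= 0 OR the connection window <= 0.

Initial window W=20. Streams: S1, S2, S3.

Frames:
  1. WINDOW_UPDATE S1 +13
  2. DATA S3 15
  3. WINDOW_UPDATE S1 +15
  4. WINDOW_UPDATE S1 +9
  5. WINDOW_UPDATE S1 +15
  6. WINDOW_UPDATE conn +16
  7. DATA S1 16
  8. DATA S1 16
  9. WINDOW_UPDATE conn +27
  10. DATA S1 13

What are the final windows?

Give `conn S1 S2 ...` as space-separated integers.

Op 1: conn=20 S1=33 S2=20 S3=20 blocked=[]
Op 2: conn=5 S1=33 S2=20 S3=5 blocked=[]
Op 3: conn=5 S1=48 S2=20 S3=5 blocked=[]
Op 4: conn=5 S1=57 S2=20 S3=5 blocked=[]
Op 5: conn=5 S1=72 S2=20 S3=5 blocked=[]
Op 6: conn=21 S1=72 S2=20 S3=5 blocked=[]
Op 7: conn=5 S1=56 S2=20 S3=5 blocked=[]
Op 8: conn=-11 S1=40 S2=20 S3=5 blocked=[1, 2, 3]
Op 9: conn=16 S1=40 S2=20 S3=5 blocked=[]
Op 10: conn=3 S1=27 S2=20 S3=5 blocked=[]

Answer: 3 27 20 5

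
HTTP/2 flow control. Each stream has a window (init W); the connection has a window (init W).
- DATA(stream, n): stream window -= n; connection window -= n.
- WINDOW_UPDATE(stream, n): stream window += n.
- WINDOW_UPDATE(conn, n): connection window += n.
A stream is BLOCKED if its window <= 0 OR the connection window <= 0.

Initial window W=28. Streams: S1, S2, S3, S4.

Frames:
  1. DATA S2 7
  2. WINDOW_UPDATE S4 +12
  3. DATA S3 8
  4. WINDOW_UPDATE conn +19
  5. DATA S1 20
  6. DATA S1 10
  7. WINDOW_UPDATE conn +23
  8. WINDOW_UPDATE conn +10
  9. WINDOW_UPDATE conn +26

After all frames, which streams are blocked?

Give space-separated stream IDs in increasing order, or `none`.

Op 1: conn=21 S1=28 S2=21 S3=28 S4=28 blocked=[]
Op 2: conn=21 S1=28 S2=21 S3=28 S4=40 blocked=[]
Op 3: conn=13 S1=28 S2=21 S3=20 S4=40 blocked=[]
Op 4: conn=32 S1=28 S2=21 S3=20 S4=40 blocked=[]
Op 5: conn=12 S1=8 S2=21 S3=20 S4=40 blocked=[]
Op 6: conn=2 S1=-2 S2=21 S3=20 S4=40 blocked=[1]
Op 7: conn=25 S1=-2 S2=21 S3=20 S4=40 blocked=[1]
Op 8: conn=35 S1=-2 S2=21 S3=20 S4=40 blocked=[1]
Op 9: conn=61 S1=-2 S2=21 S3=20 S4=40 blocked=[1]

Answer: S1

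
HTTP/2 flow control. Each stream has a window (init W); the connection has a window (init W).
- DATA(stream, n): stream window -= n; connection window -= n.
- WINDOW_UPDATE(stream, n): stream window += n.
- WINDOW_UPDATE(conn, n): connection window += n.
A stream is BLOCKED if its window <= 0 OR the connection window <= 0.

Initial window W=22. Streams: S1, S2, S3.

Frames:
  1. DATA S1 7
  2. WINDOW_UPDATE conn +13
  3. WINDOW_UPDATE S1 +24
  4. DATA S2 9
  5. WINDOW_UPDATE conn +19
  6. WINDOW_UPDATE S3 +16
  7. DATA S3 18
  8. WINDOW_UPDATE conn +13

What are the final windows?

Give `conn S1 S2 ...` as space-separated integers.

Op 1: conn=15 S1=15 S2=22 S3=22 blocked=[]
Op 2: conn=28 S1=15 S2=22 S3=22 blocked=[]
Op 3: conn=28 S1=39 S2=22 S3=22 blocked=[]
Op 4: conn=19 S1=39 S2=13 S3=22 blocked=[]
Op 5: conn=38 S1=39 S2=13 S3=22 blocked=[]
Op 6: conn=38 S1=39 S2=13 S3=38 blocked=[]
Op 7: conn=20 S1=39 S2=13 S3=20 blocked=[]
Op 8: conn=33 S1=39 S2=13 S3=20 blocked=[]

Answer: 33 39 13 20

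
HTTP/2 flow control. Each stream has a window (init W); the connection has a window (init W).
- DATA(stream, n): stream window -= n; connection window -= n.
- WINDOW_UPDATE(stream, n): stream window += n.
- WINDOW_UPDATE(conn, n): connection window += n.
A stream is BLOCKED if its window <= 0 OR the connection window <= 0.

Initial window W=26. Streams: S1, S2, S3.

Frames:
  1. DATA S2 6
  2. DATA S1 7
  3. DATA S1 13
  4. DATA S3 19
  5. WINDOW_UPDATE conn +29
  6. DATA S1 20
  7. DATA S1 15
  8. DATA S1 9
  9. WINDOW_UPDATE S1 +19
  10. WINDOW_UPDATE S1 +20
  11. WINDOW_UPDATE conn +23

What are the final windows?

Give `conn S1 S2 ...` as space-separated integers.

Answer: -11 1 20 7

Derivation:
Op 1: conn=20 S1=26 S2=20 S3=26 blocked=[]
Op 2: conn=13 S1=19 S2=20 S3=26 blocked=[]
Op 3: conn=0 S1=6 S2=20 S3=26 blocked=[1, 2, 3]
Op 4: conn=-19 S1=6 S2=20 S3=7 blocked=[1, 2, 3]
Op 5: conn=10 S1=6 S2=20 S3=7 blocked=[]
Op 6: conn=-10 S1=-14 S2=20 S3=7 blocked=[1, 2, 3]
Op 7: conn=-25 S1=-29 S2=20 S3=7 blocked=[1, 2, 3]
Op 8: conn=-34 S1=-38 S2=20 S3=7 blocked=[1, 2, 3]
Op 9: conn=-34 S1=-19 S2=20 S3=7 blocked=[1, 2, 3]
Op 10: conn=-34 S1=1 S2=20 S3=7 blocked=[1, 2, 3]
Op 11: conn=-11 S1=1 S2=20 S3=7 blocked=[1, 2, 3]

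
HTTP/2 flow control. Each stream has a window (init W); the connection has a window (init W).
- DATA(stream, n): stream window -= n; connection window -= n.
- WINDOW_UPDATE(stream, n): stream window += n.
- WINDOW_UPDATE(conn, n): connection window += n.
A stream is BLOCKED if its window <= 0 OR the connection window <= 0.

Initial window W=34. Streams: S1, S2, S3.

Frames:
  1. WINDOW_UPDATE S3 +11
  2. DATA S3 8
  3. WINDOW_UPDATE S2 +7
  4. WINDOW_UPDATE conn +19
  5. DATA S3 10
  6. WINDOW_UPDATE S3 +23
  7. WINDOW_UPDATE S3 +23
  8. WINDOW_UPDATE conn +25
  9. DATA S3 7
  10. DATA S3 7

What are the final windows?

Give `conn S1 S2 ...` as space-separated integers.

Op 1: conn=34 S1=34 S2=34 S3=45 blocked=[]
Op 2: conn=26 S1=34 S2=34 S3=37 blocked=[]
Op 3: conn=26 S1=34 S2=41 S3=37 blocked=[]
Op 4: conn=45 S1=34 S2=41 S3=37 blocked=[]
Op 5: conn=35 S1=34 S2=41 S3=27 blocked=[]
Op 6: conn=35 S1=34 S2=41 S3=50 blocked=[]
Op 7: conn=35 S1=34 S2=41 S3=73 blocked=[]
Op 8: conn=60 S1=34 S2=41 S3=73 blocked=[]
Op 9: conn=53 S1=34 S2=41 S3=66 blocked=[]
Op 10: conn=46 S1=34 S2=41 S3=59 blocked=[]

Answer: 46 34 41 59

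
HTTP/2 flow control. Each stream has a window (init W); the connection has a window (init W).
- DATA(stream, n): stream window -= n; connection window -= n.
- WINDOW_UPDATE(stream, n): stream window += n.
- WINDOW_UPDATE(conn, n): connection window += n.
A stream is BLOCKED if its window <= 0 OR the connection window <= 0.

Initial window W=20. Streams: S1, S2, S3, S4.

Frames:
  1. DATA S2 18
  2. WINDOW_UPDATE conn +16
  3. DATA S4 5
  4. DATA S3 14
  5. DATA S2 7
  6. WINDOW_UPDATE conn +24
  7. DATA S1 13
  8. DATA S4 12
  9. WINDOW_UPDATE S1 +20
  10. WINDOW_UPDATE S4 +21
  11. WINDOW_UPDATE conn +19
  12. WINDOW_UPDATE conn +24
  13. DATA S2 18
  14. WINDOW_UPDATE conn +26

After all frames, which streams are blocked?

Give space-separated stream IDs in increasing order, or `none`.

Op 1: conn=2 S1=20 S2=2 S3=20 S4=20 blocked=[]
Op 2: conn=18 S1=20 S2=2 S3=20 S4=20 blocked=[]
Op 3: conn=13 S1=20 S2=2 S3=20 S4=15 blocked=[]
Op 4: conn=-1 S1=20 S2=2 S3=6 S4=15 blocked=[1, 2, 3, 4]
Op 5: conn=-8 S1=20 S2=-5 S3=6 S4=15 blocked=[1, 2, 3, 4]
Op 6: conn=16 S1=20 S2=-5 S3=6 S4=15 blocked=[2]
Op 7: conn=3 S1=7 S2=-5 S3=6 S4=15 blocked=[2]
Op 8: conn=-9 S1=7 S2=-5 S3=6 S4=3 blocked=[1, 2, 3, 4]
Op 9: conn=-9 S1=27 S2=-5 S3=6 S4=3 blocked=[1, 2, 3, 4]
Op 10: conn=-9 S1=27 S2=-5 S3=6 S4=24 blocked=[1, 2, 3, 4]
Op 11: conn=10 S1=27 S2=-5 S3=6 S4=24 blocked=[2]
Op 12: conn=34 S1=27 S2=-5 S3=6 S4=24 blocked=[2]
Op 13: conn=16 S1=27 S2=-23 S3=6 S4=24 blocked=[2]
Op 14: conn=42 S1=27 S2=-23 S3=6 S4=24 blocked=[2]

Answer: S2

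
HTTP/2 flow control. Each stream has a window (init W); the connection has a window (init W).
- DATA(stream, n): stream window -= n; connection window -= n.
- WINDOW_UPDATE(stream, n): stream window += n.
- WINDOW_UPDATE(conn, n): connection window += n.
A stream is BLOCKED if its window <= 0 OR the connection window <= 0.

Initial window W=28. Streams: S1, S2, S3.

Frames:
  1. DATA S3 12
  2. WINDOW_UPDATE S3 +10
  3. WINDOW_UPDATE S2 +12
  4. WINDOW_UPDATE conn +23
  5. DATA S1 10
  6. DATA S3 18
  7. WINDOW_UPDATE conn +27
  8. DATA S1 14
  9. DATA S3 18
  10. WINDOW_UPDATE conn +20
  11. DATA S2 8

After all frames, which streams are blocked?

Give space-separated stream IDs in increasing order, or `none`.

Answer: S3

Derivation:
Op 1: conn=16 S1=28 S2=28 S3=16 blocked=[]
Op 2: conn=16 S1=28 S2=28 S3=26 blocked=[]
Op 3: conn=16 S1=28 S2=40 S3=26 blocked=[]
Op 4: conn=39 S1=28 S2=40 S3=26 blocked=[]
Op 5: conn=29 S1=18 S2=40 S3=26 blocked=[]
Op 6: conn=11 S1=18 S2=40 S3=8 blocked=[]
Op 7: conn=38 S1=18 S2=40 S3=8 blocked=[]
Op 8: conn=24 S1=4 S2=40 S3=8 blocked=[]
Op 9: conn=6 S1=4 S2=40 S3=-10 blocked=[3]
Op 10: conn=26 S1=4 S2=40 S3=-10 blocked=[3]
Op 11: conn=18 S1=4 S2=32 S3=-10 blocked=[3]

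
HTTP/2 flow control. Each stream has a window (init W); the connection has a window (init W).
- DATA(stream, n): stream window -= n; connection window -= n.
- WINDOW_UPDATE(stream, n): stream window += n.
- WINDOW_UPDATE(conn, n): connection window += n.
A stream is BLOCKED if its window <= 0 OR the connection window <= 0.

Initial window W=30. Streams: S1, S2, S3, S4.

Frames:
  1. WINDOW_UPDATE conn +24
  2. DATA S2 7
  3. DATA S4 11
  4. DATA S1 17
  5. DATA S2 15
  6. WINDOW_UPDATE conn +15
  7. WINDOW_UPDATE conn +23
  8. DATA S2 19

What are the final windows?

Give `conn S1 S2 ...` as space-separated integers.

Answer: 23 13 -11 30 19

Derivation:
Op 1: conn=54 S1=30 S2=30 S3=30 S4=30 blocked=[]
Op 2: conn=47 S1=30 S2=23 S3=30 S4=30 blocked=[]
Op 3: conn=36 S1=30 S2=23 S3=30 S4=19 blocked=[]
Op 4: conn=19 S1=13 S2=23 S3=30 S4=19 blocked=[]
Op 5: conn=4 S1=13 S2=8 S3=30 S4=19 blocked=[]
Op 6: conn=19 S1=13 S2=8 S3=30 S4=19 blocked=[]
Op 7: conn=42 S1=13 S2=8 S3=30 S4=19 blocked=[]
Op 8: conn=23 S1=13 S2=-11 S3=30 S4=19 blocked=[2]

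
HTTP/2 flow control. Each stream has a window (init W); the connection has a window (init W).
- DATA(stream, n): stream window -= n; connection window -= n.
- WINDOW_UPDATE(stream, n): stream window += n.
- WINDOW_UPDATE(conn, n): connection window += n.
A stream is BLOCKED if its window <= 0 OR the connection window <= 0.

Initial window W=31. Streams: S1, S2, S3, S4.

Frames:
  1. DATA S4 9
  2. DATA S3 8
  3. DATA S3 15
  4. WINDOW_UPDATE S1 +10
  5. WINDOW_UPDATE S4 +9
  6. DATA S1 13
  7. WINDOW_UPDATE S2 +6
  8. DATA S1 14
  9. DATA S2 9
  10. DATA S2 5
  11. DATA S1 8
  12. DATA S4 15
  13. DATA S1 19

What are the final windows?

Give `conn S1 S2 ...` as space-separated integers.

Answer: -84 -13 23 8 16

Derivation:
Op 1: conn=22 S1=31 S2=31 S3=31 S4=22 blocked=[]
Op 2: conn=14 S1=31 S2=31 S3=23 S4=22 blocked=[]
Op 3: conn=-1 S1=31 S2=31 S3=8 S4=22 blocked=[1, 2, 3, 4]
Op 4: conn=-1 S1=41 S2=31 S3=8 S4=22 blocked=[1, 2, 3, 4]
Op 5: conn=-1 S1=41 S2=31 S3=8 S4=31 blocked=[1, 2, 3, 4]
Op 6: conn=-14 S1=28 S2=31 S3=8 S4=31 blocked=[1, 2, 3, 4]
Op 7: conn=-14 S1=28 S2=37 S3=8 S4=31 blocked=[1, 2, 3, 4]
Op 8: conn=-28 S1=14 S2=37 S3=8 S4=31 blocked=[1, 2, 3, 4]
Op 9: conn=-37 S1=14 S2=28 S3=8 S4=31 blocked=[1, 2, 3, 4]
Op 10: conn=-42 S1=14 S2=23 S3=8 S4=31 blocked=[1, 2, 3, 4]
Op 11: conn=-50 S1=6 S2=23 S3=8 S4=31 blocked=[1, 2, 3, 4]
Op 12: conn=-65 S1=6 S2=23 S3=8 S4=16 blocked=[1, 2, 3, 4]
Op 13: conn=-84 S1=-13 S2=23 S3=8 S4=16 blocked=[1, 2, 3, 4]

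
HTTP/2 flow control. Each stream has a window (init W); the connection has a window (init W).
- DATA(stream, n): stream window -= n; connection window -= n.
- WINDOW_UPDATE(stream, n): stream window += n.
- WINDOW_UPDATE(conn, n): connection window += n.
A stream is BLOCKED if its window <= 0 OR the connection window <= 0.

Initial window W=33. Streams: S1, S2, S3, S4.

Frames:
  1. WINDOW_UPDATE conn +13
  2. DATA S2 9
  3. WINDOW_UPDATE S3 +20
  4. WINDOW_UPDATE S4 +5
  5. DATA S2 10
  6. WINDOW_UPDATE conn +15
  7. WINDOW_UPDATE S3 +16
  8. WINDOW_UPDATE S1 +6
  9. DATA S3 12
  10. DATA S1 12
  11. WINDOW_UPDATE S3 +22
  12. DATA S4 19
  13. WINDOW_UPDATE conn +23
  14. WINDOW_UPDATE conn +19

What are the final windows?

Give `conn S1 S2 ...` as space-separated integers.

Answer: 41 27 14 79 19

Derivation:
Op 1: conn=46 S1=33 S2=33 S3=33 S4=33 blocked=[]
Op 2: conn=37 S1=33 S2=24 S3=33 S4=33 blocked=[]
Op 3: conn=37 S1=33 S2=24 S3=53 S4=33 blocked=[]
Op 4: conn=37 S1=33 S2=24 S3=53 S4=38 blocked=[]
Op 5: conn=27 S1=33 S2=14 S3=53 S4=38 blocked=[]
Op 6: conn=42 S1=33 S2=14 S3=53 S4=38 blocked=[]
Op 7: conn=42 S1=33 S2=14 S3=69 S4=38 blocked=[]
Op 8: conn=42 S1=39 S2=14 S3=69 S4=38 blocked=[]
Op 9: conn=30 S1=39 S2=14 S3=57 S4=38 blocked=[]
Op 10: conn=18 S1=27 S2=14 S3=57 S4=38 blocked=[]
Op 11: conn=18 S1=27 S2=14 S3=79 S4=38 blocked=[]
Op 12: conn=-1 S1=27 S2=14 S3=79 S4=19 blocked=[1, 2, 3, 4]
Op 13: conn=22 S1=27 S2=14 S3=79 S4=19 blocked=[]
Op 14: conn=41 S1=27 S2=14 S3=79 S4=19 blocked=[]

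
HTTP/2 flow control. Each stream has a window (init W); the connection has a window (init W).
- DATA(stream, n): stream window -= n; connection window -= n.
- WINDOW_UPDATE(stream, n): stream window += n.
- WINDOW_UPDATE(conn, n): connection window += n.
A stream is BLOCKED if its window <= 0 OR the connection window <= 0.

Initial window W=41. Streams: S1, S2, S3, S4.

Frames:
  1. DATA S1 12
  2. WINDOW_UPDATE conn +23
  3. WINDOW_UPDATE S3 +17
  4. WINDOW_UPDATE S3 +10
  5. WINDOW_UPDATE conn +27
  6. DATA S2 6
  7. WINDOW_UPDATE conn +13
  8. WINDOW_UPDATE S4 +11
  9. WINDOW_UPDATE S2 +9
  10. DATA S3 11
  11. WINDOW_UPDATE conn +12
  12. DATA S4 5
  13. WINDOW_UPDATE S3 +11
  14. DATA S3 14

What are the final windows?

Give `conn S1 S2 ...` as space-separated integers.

Op 1: conn=29 S1=29 S2=41 S3=41 S4=41 blocked=[]
Op 2: conn=52 S1=29 S2=41 S3=41 S4=41 blocked=[]
Op 3: conn=52 S1=29 S2=41 S3=58 S4=41 blocked=[]
Op 4: conn=52 S1=29 S2=41 S3=68 S4=41 blocked=[]
Op 5: conn=79 S1=29 S2=41 S3=68 S4=41 blocked=[]
Op 6: conn=73 S1=29 S2=35 S3=68 S4=41 blocked=[]
Op 7: conn=86 S1=29 S2=35 S3=68 S4=41 blocked=[]
Op 8: conn=86 S1=29 S2=35 S3=68 S4=52 blocked=[]
Op 9: conn=86 S1=29 S2=44 S3=68 S4=52 blocked=[]
Op 10: conn=75 S1=29 S2=44 S3=57 S4=52 blocked=[]
Op 11: conn=87 S1=29 S2=44 S3=57 S4=52 blocked=[]
Op 12: conn=82 S1=29 S2=44 S3=57 S4=47 blocked=[]
Op 13: conn=82 S1=29 S2=44 S3=68 S4=47 blocked=[]
Op 14: conn=68 S1=29 S2=44 S3=54 S4=47 blocked=[]

Answer: 68 29 44 54 47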